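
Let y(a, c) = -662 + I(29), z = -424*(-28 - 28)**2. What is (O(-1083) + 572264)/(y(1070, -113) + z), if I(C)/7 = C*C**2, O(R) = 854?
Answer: -573118/1159603 ≈ -0.49424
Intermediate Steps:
z = -1329664 (z = -424*(-56)**2 = -424*3136 = -1329664)
I(C) = 7*C**3 (I(C) = 7*(C*C**2) = 7*C**3)
y(a, c) = 170061 (y(a, c) = -662 + 7*29**3 = -662 + 7*24389 = -662 + 170723 = 170061)
(O(-1083) + 572264)/(y(1070, -113) + z) = (854 + 572264)/(170061 - 1329664) = 573118/(-1159603) = 573118*(-1/1159603) = -573118/1159603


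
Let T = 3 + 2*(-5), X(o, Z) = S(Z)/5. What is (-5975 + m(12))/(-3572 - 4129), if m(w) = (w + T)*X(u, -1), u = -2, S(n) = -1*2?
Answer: 5977/7701 ≈ 0.77613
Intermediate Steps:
S(n) = -2
X(o, Z) = -⅖ (X(o, Z) = -2/5 = -2*⅕ = -⅖)
T = -7 (T = 3 - 10 = -7)
m(w) = 14/5 - 2*w/5 (m(w) = (w - 7)*(-⅖) = (-7 + w)*(-⅖) = 14/5 - 2*w/5)
(-5975 + m(12))/(-3572 - 4129) = (-5975 + (14/5 - ⅖*12))/(-3572 - 4129) = (-5975 + (14/5 - 24/5))/(-7701) = (-5975 - 2)*(-1/7701) = -5977*(-1/7701) = 5977/7701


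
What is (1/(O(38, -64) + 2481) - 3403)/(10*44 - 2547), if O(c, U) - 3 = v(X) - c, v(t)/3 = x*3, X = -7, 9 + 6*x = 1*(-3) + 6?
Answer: 1184730/733537 ≈ 1.6151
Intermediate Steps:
x = -1 (x = -3/2 + (1*(-3) + 6)/6 = -3/2 + (-3 + 6)/6 = -3/2 + (1/6)*3 = -3/2 + 1/2 = -1)
v(t) = -9 (v(t) = 3*(-1*3) = 3*(-3) = -9)
O(c, U) = -6 - c (O(c, U) = 3 + (-9 - c) = -6 - c)
(1/(O(38, -64) + 2481) - 3403)/(10*44 - 2547) = (1/((-6 - 1*38) + 2481) - 3403)/(10*44 - 2547) = (1/((-6 - 38) + 2481) - 3403)/(440 - 2547) = (1/(-44 + 2481) - 3403)/(-2107) = (1/2437 - 3403)*(-1/2107) = -8293110/2437*(-1/2107) = 1184730/733537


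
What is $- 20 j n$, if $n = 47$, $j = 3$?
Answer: $-2820$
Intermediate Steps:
$- 20 j n = \left(-20\right) 3 \cdot 47 = \left(-60\right) 47 = -2820$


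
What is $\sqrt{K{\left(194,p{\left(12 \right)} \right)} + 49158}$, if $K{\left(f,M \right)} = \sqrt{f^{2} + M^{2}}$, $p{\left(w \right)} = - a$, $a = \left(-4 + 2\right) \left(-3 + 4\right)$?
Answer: $\sqrt{49158 + 2 \sqrt{9410}} \approx 222.15$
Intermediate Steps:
$a = -2$ ($a = \left(-2\right) 1 = -2$)
$p{\left(w \right)} = 2$ ($p{\left(w \right)} = \left(-1\right) \left(-2\right) = 2$)
$K{\left(f,M \right)} = \sqrt{M^{2} + f^{2}}$
$\sqrt{K{\left(194,p{\left(12 \right)} \right)} + 49158} = \sqrt{\sqrt{2^{2} + 194^{2}} + 49158} = \sqrt{\sqrt{4 + 37636} + 49158} = \sqrt{\sqrt{37640} + 49158} = \sqrt{2 \sqrt{9410} + 49158} = \sqrt{49158 + 2 \sqrt{9410}}$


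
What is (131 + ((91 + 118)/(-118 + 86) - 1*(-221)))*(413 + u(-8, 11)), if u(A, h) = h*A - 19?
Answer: 1691415/16 ≈ 1.0571e+5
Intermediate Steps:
u(A, h) = -19 + A*h (u(A, h) = A*h - 19 = -19 + A*h)
(131 + ((91 + 118)/(-118 + 86) - 1*(-221)))*(413 + u(-8, 11)) = (131 + ((91 + 118)/(-118 + 86) - 1*(-221)))*(413 + (-19 - 8*11)) = (131 + (209/(-32) + 221))*(413 + (-19 - 88)) = (131 + (209*(-1/32) + 221))*(413 - 107) = (131 + (-209/32 + 221))*306 = (131 + 6863/32)*306 = (11055/32)*306 = 1691415/16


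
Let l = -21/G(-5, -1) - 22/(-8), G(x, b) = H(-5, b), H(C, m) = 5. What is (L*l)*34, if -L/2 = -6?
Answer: -2958/5 ≈ -591.60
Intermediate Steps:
L = 12 (L = -2*(-6) = 12)
G(x, b) = 5
l = -29/20 (l = -21/5 - 22/(-8) = -21*⅕ - 22*(-⅛) = -21/5 + 11/4 = -29/20 ≈ -1.4500)
(L*l)*34 = (12*(-29/20))*34 = -87/5*34 = -2958/5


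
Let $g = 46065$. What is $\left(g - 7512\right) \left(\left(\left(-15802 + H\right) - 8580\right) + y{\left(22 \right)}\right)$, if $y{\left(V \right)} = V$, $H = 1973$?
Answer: $-863086011$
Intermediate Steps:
$\left(g - 7512\right) \left(\left(\left(-15802 + H\right) - 8580\right) + y{\left(22 \right)}\right) = \left(46065 - 7512\right) \left(\left(\left(-15802 + 1973\right) - 8580\right) + 22\right) = 38553 \left(\left(-13829 - 8580\right) + 22\right) = 38553 \left(-22409 + 22\right) = 38553 \left(-22387\right) = -863086011$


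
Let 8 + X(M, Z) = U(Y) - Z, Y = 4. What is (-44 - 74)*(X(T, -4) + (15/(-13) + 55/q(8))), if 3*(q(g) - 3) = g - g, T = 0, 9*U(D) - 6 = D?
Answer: -197296/117 ≈ -1686.3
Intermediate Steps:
U(D) = 2/3 + D/9
X(M, Z) = -62/9 - Z (X(M, Z) = -8 + ((2/3 + (1/9)*4) - Z) = -8 + ((2/3 + 4/9) - Z) = -8 + (10/9 - Z) = -62/9 - Z)
q(g) = 3 (q(g) = 3 + (g - g)/3 = 3 + (1/3)*0 = 3 + 0 = 3)
(-44 - 74)*(X(T, -4) + (15/(-13) + 55/q(8))) = (-44 - 74)*((-62/9 - 1*(-4)) + (15/(-13) + 55/3)) = -118*((-62/9 + 4) + (15*(-1/13) + 55*(1/3))) = -118*(-26/9 + (-15/13 + 55/3)) = -118*(-26/9 + 670/39) = -118*1672/117 = -197296/117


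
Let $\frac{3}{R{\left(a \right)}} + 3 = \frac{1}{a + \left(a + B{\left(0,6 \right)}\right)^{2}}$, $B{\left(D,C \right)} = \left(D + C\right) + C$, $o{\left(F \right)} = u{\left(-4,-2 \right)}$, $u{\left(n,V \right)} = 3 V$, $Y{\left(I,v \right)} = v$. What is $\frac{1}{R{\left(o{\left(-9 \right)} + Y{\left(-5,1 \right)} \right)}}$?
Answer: $- \frac{131}{132} \approx -0.99242$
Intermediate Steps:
$o{\left(F \right)} = -6$ ($o{\left(F \right)} = 3 \left(-2\right) = -6$)
$B{\left(D,C \right)} = D + 2 C$ ($B{\left(D,C \right)} = \left(C + D\right) + C = D + 2 C$)
$R{\left(a \right)} = \frac{3}{-3 + \frac{1}{a + \left(12 + a\right)^{2}}}$ ($R{\left(a \right)} = \frac{3}{-3 + \frac{1}{a + \left(a + \left(0 + 2 \cdot 6\right)\right)^{2}}} = \frac{3}{-3 + \frac{1}{a + \left(a + \left(0 + 12\right)\right)^{2}}} = \frac{3}{-3 + \frac{1}{a + \left(a + 12\right)^{2}}} = \frac{3}{-3 + \frac{1}{a + \left(12 + a\right)^{2}}}$)
$\frac{1}{R{\left(o{\left(-9 \right)} + Y{\left(-5,1 \right)} \right)}} = \frac{1}{3 \frac{1}{431 + 3 \left(-6 + 1\right)^{2} + 75 \left(-6 + 1\right)} \left(-144 - \left(-6 + 1\right)^{2} - 25 \left(-6 + 1\right)\right)} = \frac{1}{3 \frac{1}{431 + 3 \left(-5\right)^{2} + 75 \left(-5\right)} \left(-144 - \left(-5\right)^{2} - -125\right)} = \frac{1}{3 \frac{1}{431 + 3 \cdot 25 - 375} \left(-144 - 25 + 125\right)} = \frac{1}{3 \frac{1}{431 + 75 - 375} \left(-144 - 25 + 125\right)} = \frac{1}{3 \cdot \frac{1}{131} \left(-44\right)} = \frac{1}{- \frac{132}{131}} = - \frac{131}{132}$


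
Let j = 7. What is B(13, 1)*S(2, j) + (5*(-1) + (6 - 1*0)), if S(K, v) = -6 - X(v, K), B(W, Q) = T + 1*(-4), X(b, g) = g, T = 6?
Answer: -15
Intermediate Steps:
B(W, Q) = 2 (B(W, Q) = 6 + 1*(-4) = 6 - 4 = 2)
S(K, v) = -6 - K
B(13, 1)*S(2, j) + (5*(-1) + (6 - 1*0)) = 2*(-6 - 1*2) + (5*(-1) + (6 - 1*0)) = 2*(-6 - 2) + (-5 + (6 + 0)) = 2*(-8) + (-5 + 6) = -16 + 1 = -15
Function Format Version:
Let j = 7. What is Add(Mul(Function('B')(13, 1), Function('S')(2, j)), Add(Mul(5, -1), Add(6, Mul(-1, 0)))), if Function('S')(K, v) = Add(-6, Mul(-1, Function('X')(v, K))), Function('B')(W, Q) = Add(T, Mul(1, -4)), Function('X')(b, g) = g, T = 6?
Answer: -15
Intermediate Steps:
Function('B')(W, Q) = 2 (Function('B')(W, Q) = Add(6, Mul(1, -4)) = Add(6, -4) = 2)
Function('S')(K, v) = Add(-6, Mul(-1, K))
Add(Mul(Function('B')(13, 1), Function('S')(2, j)), Add(Mul(5, -1), Add(6, Mul(-1, 0)))) = Add(Mul(2, Add(-6, Mul(-1, 2))), Add(Mul(5, -1), Add(6, Mul(-1, 0)))) = Add(Mul(2, Add(-6, -2)), Add(-5, Add(6, 0))) = Add(Mul(2, -8), Add(-5, 6)) = Add(-16, 1) = -15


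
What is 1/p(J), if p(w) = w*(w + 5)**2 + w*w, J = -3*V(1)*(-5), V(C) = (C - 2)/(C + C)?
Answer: 8/75 ≈ 0.10667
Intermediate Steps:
V(C) = (-2 + C)/(2*C) (V(C) = (-2 + C)/((2*C)) = (-2 + C)*(1/(2*C)) = (-2 + C)/(2*C))
J = -15/2 (J = -3*(-2 + 1)/(2*1)*(-5) = -3*(-1)/2*(-5) = -3*(-1/2)*(-5) = (3/2)*(-5) = -15/2 ≈ -7.5000)
p(w) = w**2 + w*(5 + w)**2 (p(w) = w*(5 + w)**2 + w**2 = w**2 + w*(5 + w)**2)
1/p(J) = 1/(-15*(-15/2 + (5 - 15/2)**2)/2) = 1/(-15*(-15/2 + (-5/2)**2)/2) = 1/(-15*(-15/2 + 25/4)/2) = 1/(-15/2*(-5/4)) = 1/(75/8) = 8/75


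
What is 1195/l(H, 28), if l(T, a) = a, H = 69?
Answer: 1195/28 ≈ 42.679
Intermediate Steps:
1195/l(H, 28) = 1195/28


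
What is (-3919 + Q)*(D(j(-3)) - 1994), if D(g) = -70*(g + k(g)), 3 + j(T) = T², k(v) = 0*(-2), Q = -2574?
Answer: 15674102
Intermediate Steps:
k(v) = 0
j(T) = -3 + T²
D(g) = -70*g (D(g) = -70*(g + 0) = -70*g)
(-3919 + Q)*(D(j(-3)) - 1994) = (-3919 - 2574)*(-70*(-3 + (-3)²) - 1994) = -6493*(-70*(-3 + 9) - 1994) = -6493*(-70*6 - 1994) = -6493*(-420 - 1994) = -6493*(-2414) = 15674102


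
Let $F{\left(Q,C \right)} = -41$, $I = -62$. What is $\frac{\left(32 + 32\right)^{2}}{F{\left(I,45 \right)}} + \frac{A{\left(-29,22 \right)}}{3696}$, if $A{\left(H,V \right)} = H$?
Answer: $- \frac{15140005}{151536} \approx -99.91$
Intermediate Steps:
$\frac{\left(32 + 32\right)^{2}}{F{\left(I,45 \right)}} + \frac{A{\left(-29,22 \right)}}{3696} = \frac{\left(32 + 32\right)^{2}}{-41} - \frac{29}{3696} = 64^{2} \left(- \frac{1}{41}\right) - \frac{29}{3696} = 4096 \left(- \frac{1}{41}\right) - \frac{29}{3696} = - \frac{4096}{41} - \frac{29}{3696} = - \frac{15140005}{151536}$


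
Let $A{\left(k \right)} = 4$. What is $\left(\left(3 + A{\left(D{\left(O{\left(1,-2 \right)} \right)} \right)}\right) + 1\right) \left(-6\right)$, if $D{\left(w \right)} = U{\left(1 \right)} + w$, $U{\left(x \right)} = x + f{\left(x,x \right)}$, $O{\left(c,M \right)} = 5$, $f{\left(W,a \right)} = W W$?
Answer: $-48$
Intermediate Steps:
$f{\left(W,a \right)} = W^{2}$
$U{\left(x \right)} = x + x^{2}$
$D{\left(w \right)} = 2 + w$ ($D{\left(w \right)} = 1 \left(1 + 1\right) + w = 1 \cdot 2 + w = 2 + w$)
$\left(\left(3 + A{\left(D{\left(O{\left(1,-2 \right)} \right)} \right)}\right) + 1\right) \left(-6\right) = \left(\left(3 + 4\right) + 1\right) \left(-6\right) = \left(7 + 1\right) \left(-6\right) = 8 \left(-6\right) = -48$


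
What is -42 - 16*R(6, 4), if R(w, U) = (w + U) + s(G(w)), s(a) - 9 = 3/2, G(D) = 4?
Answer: -370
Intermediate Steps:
s(a) = 21/2 (s(a) = 9 + 3/2 = 21/2)
R(w, U) = 21/2 + U + w (R(w, U) = (w + U) + 21/2 = (U + w) + 21/2 = 21/2 + U + w)
-42 - 16*R(6, 4) = -42 - 16*(21/2 + 4 + 6) = -42 - 16*41/2 = -42 - 328 = -370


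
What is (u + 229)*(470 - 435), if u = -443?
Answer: -7490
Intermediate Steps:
(u + 229)*(470 - 435) = (-443 + 229)*(470 - 435) = -214*35 = -7490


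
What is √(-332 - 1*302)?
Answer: I*√634 ≈ 25.179*I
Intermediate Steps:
√(-332 - 1*302) = √(-332 - 302) = √(-634) = I*√634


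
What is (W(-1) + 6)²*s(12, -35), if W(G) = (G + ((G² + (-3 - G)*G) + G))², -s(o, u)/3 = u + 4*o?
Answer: -1911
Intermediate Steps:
s(o, u) = -12*o - 3*u (s(o, u) = -3*(u + 4*o) = -12*o - 3*u)
W(G) = (G² + 2*G + G*(-3 - G))² (W(G) = (G + ((G² + G*(-3 - G)) + G))² = (G + (G + G² + G*(-3 - G)))² = (G² + 2*G + G*(-3 - G))²)
(W(-1) + 6)²*s(12, -35) = ((-1)² + 6)²*(-12*12 - 3*(-35)) = (1 + 6)²*(-144 + 105) = 7²*(-39) = 49*(-39) = -1911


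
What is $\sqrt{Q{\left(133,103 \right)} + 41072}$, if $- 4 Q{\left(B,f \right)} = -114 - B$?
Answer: $\frac{\sqrt{164535}}{2} \approx 202.81$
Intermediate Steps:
$Q{\left(B,f \right)} = \frac{57}{2} + \frac{B}{4}$ ($Q{\left(B,f \right)} = - \frac{-114 - B}{4} = \frac{57}{2} + \frac{B}{4}$)
$\sqrt{Q{\left(133,103 \right)} + 41072} = \sqrt{\left(\frac{57}{2} + \frac{1}{4} \cdot 133\right) + 41072} = \sqrt{\left(\frac{57}{2} + \frac{133}{4}\right) + 41072} = \sqrt{\frac{247}{4} + 41072} = \sqrt{\frac{164535}{4}} = \frac{\sqrt{164535}}{2}$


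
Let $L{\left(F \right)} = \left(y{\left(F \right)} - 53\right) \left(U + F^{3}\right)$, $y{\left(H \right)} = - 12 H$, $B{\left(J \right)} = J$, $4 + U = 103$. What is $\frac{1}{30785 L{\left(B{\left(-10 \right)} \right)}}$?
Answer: $- \frac{1}{1858398095} \approx -5.381 \cdot 10^{-10}$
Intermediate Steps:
$U = 99$ ($U = -4 + 103 = 99$)
$L{\left(F \right)} = \left(-53 - 12 F\right) \left(99 + F^{3}\right)$ ($L{\left(F \right)} = \left(- 12 F - 53\right) \left(99 + F^{3}\right) = \left(-53 - 12 F\right) \left(99 + F^{3}\right)$)
$\frac{1}{30785 L{\left(B{\left(-10 \right)} \right)}} = \frac{1}{30785 \left(-5247 - -11880 - 53 \left(-10\right)^{3} - 12 \left(-10\right)^{4}\right)} = \frac{1}{30785 \left(-5247 + 11880 - -53000 - 120000\right)} = \frac{1}{30785 \left(-5247 + 11880 + 53000 - 120000\right)} = \frac{1}{30785 \left(-60367\right)} = \frac{1}{30785} \left(- \frac{1}{60367}\right) = - \frac{1}{1858398095}$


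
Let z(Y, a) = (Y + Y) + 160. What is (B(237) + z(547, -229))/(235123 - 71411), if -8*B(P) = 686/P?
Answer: 1188449/155198976 ≈ 0.0076576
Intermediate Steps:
B(P) = -343/(4*P)
z(Y, a) = 160 + 2*Y (z(Y, a) = 2*Y + 160 = 160 + 2*Y)
(B(237) + z(547, -229))/(235123 - 71411) = (-343/4/237 + (160 + 2*547))/(235123 - 71411) = (-343/4*1/237 + (160 + 1094))/163712 = (-343/948 + 1254)*(1/163712) = (1188449/948)*(1/163712) = 1188449/155198976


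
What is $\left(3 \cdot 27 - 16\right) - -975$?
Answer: $1040$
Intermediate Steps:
$\left(3 \cdot 27 - 16\right) - -975 = \left(81 - 16\right) + 975 = 65 + 975 = 1040$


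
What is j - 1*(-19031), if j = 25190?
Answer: 44221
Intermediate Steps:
j - 1*(-19031) = 25190 - 1*(-19031) = 25190 + 19031 = 44221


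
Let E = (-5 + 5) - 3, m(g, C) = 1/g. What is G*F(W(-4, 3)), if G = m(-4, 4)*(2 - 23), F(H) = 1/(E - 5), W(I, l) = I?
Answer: -21/32 ≈ -0.65625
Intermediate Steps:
E = -3 (E = 0 - 3 = -3)
F(H) = -⅛ (F(H) = 1/(-3 - 5) = 1/(-8) = -⅛)
G = 21/4 (G = (2 - 23)/(-4) = -¼*(-21) = 21/4 ≈ 5.2500)
G*F(W(-4, 3)) = (21/4)*(-⅛) = -21/32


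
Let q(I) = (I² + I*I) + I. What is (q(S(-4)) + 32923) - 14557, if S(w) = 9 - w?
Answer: 18717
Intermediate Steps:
q(I) = I + 2*I² (q(I) = (I² + I²) + I = 2*I² + I = I + 2*I²)
(q(S(-4)) + 32923) - 14557 = ((9 - 1*(-4))*(1 + 2*(9 - 1*(-4))) + 32923) - 14557 = ((9 + 4)*(1 + 2*(9 + 4)) + 32923) - 14557 = (13*(1 + 2*13) + 32923) - 14557 = (13*(1 + 26) + 32923) - 14557 = (13*27 + 32923) - 14557 = (351 + 32923) - 14557 = 33274 - 14557 = 18717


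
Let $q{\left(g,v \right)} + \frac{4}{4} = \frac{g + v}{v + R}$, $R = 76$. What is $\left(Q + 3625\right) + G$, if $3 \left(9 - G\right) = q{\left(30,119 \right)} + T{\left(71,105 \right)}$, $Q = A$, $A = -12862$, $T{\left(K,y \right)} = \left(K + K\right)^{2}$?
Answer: $- \frac{9330314}{585} \approx -15949.0$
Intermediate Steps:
$T{\left(K,y \right)} = 4 K^{2}$ ($T{\left(K,y \right)} = \left(2 K\right)^{2} = 4 K^{2}$)
$q{\left(g,v \right)} = -1 + \frac{g + v}{76 + v}$ ($q{\left(g,v \right)} = -1 + \frac{g + v}{v + 76} = -1 + \frac{g + v}{76 + v}$)
$Q = -12862$
$G = - \frac{3926669}{585}$ ($G = 9 - \frac{\frac{-76 + 30}{76 + 119} + 4 \cdot 71^{2}}{3} = 9 - \frac{\frac{1}{195} \left(-46\right) + 4 \cdot 5041}{3} = 9 - \frac{\frac{1}{195} \left(-46\right) + 20164}{3} = 9 - \frac{- \frac{46}{195} + 20164}{3} = 9 - \frac{3931934}{585} = - \frac{3926669}{585} \approx -6712.3$)
$\left(Q + 3625\right) + G = \left(-12862 + 3625\right) - \frac{3926669}{585} = -9237 - \frac{3926669}{585} = - \frac{9330314}{585}$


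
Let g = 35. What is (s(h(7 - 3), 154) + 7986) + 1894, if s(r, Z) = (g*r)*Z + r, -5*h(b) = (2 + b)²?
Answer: -144676/5 ≈ -28935.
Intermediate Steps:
h(b) = -(2 + b)²/5
s(r, Z) = r + 35*Z*r (s(r, Z) = (35*r)*Z + r = 35*Z*r + r = r + 35*Z*r)
(s(h(7 - 3), 154) + 7986) + 1894 = ((-(2 + (7 - 3))²/5)*(1 + 35*154) + 7986) + 1894 = ((-(2 + 4)²/5)*(1 + 5390) + 7986) + 1894 = (-⅕*6²*5391 + 7986) + 1894 = (-⅕*36*5391 + 7986) + 1894 = (-36/5*5391 + 7986) + 1894 = (-194076/5 + 7986) + 1894 = -154146/5 + 1894 = -144676/5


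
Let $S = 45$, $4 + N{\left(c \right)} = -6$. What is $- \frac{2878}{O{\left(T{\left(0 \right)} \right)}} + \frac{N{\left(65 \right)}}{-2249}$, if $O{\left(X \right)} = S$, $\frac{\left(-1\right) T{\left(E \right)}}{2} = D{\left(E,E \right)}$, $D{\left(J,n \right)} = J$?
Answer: $- \frac{6472172}{101205} \approx -63.951$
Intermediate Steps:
$N{\left(c \right)} = -10$ ($N{\left(c \right)} = -4 - 6 = -10$)
$T{\left(E \right)} = - 2 E$
$O{\left(X \right)} = 45$
$- \frac{2878}{O{\left(T{\left(0 \right)} \right)}} + \frac{N{\left(65 \right)}}{-2249} = - \frac{2878}{45} - \frac{10}{-2249} = \left(-2878\right) \frac{1}{45} - - \frac{10}{2249} = - \frac{2878}{45} + \frac{10}{2249} = - \frac{6472172}{101205}$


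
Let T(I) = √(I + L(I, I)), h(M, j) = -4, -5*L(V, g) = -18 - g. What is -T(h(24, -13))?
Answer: -I*√30/5 ≈ -1.0954*I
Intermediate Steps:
L(V, g) = 18/5 + g/5 (L(V, g) = -(-18 - g)/5 = 18/5 + g/5)
T(I) = √(18/5 + 6*I/5) (T(I) = √(I + (18/5 + I/5)) = √(18/5 + 6*I/5))
-T(h(24, -13)) = -√(90 + 30*(-4))/5 = -√(90 - 120)/5 = -√(-30)/5 = -I*√30/5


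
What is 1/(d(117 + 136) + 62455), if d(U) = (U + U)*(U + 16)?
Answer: 1/198569 ≈ 5.0360e-6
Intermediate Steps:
d(U) = 2*U*(16 + U) (d(U) = (2*U)*(16 + U) = 2*U*(16 + U))
1/(d(117 + 136) + 62455) = 1/(2*(117 + 136)*(16 + (117 + 136)) + 62455) = 1/(2*253*(16 + 253) + 62455) = 1/(2*253*269 + 62455) = 1/(136114 + 62455) = 1/198569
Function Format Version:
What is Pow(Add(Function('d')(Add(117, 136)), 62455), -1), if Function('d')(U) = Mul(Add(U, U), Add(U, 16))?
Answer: Rational(1, 198569) ≈ 5.0360e-6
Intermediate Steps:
Function('d')(U) = Mul(2, U, Add(16, U)) (Function('d')(U) = Mul(Mul(2, U), Add(16, U)) = Mul(2, U, Add(16, U)))
Pow(Add(Function('d')(Add(117, 136)), 62455), -1) = Pow(Add(Mul(2, Add(117, 136), Add(16, Add(117, 136))), 62455), -1) = Pow(Add(Mul(2, 253, Add(16, 253)), 62455), -1) = Pow(Add(Mul(2, 253, 269), 62455), -1) = Pow(Add(136114, 62455), -1) = Pow(198569, -1) = Rational(1, 198569)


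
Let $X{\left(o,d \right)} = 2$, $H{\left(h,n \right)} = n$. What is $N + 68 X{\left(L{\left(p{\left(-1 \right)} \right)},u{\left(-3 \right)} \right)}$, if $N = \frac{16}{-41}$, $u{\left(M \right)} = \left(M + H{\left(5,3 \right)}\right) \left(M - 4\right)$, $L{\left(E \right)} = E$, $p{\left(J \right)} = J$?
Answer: $\frac{5560}{41} \approx 135.61$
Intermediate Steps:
$u{\left(M \right)} = \left(-4 + M\right) \left(3 + M\right)$ ($u{\left(M \right)} = \left(M + 3\right) \left(M - 4\right) = \left(3 + M\right) \left(-4 + M\right) = \left(-4 + M\right) \left(3 + M\right)$)
$N = - \frac{16}{41}$ ($N = 16 \left(- \frac{1}{41}\right) = - \frac{16}{41} \approx -0.39024$)
$N + 68 X{\left(L{\left(p{\left(-1 \right)} \right)},u{\left(-3 \right)} \right)} = - \frac{16}{41} + 68 \cdot 2 = - \frac{16}{41} + 136 = \frac{5560}{41}$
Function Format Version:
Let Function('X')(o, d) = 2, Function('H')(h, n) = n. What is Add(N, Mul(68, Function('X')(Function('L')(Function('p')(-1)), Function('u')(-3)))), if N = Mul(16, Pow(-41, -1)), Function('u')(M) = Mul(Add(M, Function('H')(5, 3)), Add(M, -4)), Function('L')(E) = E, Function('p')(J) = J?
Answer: Rational(5560, 41) ≈ 135.61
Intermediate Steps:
Function('u')(M) = Mul(Add(-4, M), Add(3, M)) (Function('u')(M) = Mul(Add(M, 3), Add(M, -4)) = Mul(Add(3, M), Add(-4, M)) = Mul(Add(-4, M), Add(3, M)))
N = Rational(-16, 41) (N = Mul(16, Rational(-1, 41)) = Rational(-16, 41) ≈ -0.39024)
Add(N, Mul(68, Function('X')(Function('L')(Function('p')(-1)), Function('u')(-3)))) = Add(Rational(-16, 41), Mul(68, 2)) = Add(Rational(-16, 41), 136) = Rational(5560, 41)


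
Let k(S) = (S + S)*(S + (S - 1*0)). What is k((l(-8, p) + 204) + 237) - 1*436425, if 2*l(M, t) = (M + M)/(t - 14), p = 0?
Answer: 16832299/49 ≈ 3.4352e+5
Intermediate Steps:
l(M, t) = M/(-14 + t) (l(M, t) = ((M + M)/(t - 14))/2 = ((2*M)/(-14 + t))/2 = (2*M/(-14 + t))/2 = M/(-14 + t))
k(S) = 4*S² (k(S) = (2*S)*(S + (S + 0)) = (2*S)*(S + S) = (2*S)*(2*S) = 4*S²)
k((l(-8, p) + 204) + 237) - 1*436425 = 4*((-8/(-14 + 0) + 204) + 237)² - 1*436425 = 4*((-8/(-14) + 204) + 237)² - 436425 = 4*((-8*(-1/14) + 204) + 237)² - 436425 = 4*((4/7 + 204) + 237)² - 436425 = 4*(1432/7 + 237)² - 436425 = 4*(3091/7)² - 436425 = 4*(9554281/49) - 436425 = 38217124/49 - 436425 = 16832299/49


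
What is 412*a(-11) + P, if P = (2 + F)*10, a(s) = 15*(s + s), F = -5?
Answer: -135990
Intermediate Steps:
a(s) = 30*s (a(s) = 15*(2*s) = 30*s)
P = -30 (P = (2 - 5)*10 = -3*10 = -30)
412*a(-11) + P = 412*(30*(-11)) - 30 = 412*(-330) - 30 = -135960 - 30 = -135990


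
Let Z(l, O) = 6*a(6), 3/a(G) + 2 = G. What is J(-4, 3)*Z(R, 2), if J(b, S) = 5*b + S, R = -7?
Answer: -153/2 ≈ -76.500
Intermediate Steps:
a(G) = 3/(-2 + G)
J(b, S) = S + 5*b
Z(l, O) = 9/2 (Z(l, O) = 6*(3/(-2 + 6)) = 6*(3/4) = 6*(3*(¼)) = 6*(¾) = 9/2)
J(-4, 3)*Z(R, 2) = (3 + 5*(-4))*(9/2) = (3 - 20)*(9/2) = -17*9/2 = -153/2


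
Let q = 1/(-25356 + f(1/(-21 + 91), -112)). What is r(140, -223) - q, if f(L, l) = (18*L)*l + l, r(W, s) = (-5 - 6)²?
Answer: 15425569/127484 ≈ 121.00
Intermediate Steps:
r(W, s) = 121 (r(W, s) = (-11)² = 121)
f(L, l) = l + 18*L*l (f(L, l) = 18*L*l + l = l + 18*L*l)
q = -5/127484 (q = 1/(-25356 - 112*(1 + 18/(-21 + 91))) = 1/(-25356 - 112*(1 + 18/70)) = 1/(-25356 - 112*(1 + 18*(1/70))) = 1/(-25356 - 112*(1 + 9/35)) = 1/(-25356 - 112*44/35) = 1/(-25356 - 704/5) = 1/(-127484/5) = -5/127484 ≈ -3.9221e-5)
r(140, -223) - q = 121 - 1*(-5/127484) = 121 + 5/127484 = 15425569/127484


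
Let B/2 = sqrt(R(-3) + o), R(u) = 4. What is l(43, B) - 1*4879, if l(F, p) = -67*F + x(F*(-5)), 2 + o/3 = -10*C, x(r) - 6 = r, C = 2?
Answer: -7969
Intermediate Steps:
x(r) = 6 + r
o = -66 (o = -6 + 3*(-10*2) = -6 + 3*(-20) = -6 - 60 = -66)
B = 2*I*sqrt(62) (B = 2*sqrt(4 - 66) = 2*sqrt(-62) = 2*(I*sqrt(62)) = 2*I*sqrt(62) ≈ 15.748*I)
l(F, p) = 6 - 72*F (l(F, p) = -67*F + (6 + F*(-5)) = -67*F + (6 - 5*F) = 6 - 72*F)
l(43, B) - 1*4879 = (6 - 72*43) - 1*4879 = (6 - 3096) - 4879 = -3090 - 4879 = -7969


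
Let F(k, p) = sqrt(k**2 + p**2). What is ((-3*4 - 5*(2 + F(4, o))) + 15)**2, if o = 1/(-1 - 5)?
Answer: 16189/36 + 35*sqrt(577)/3 ≈ 729.94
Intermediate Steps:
o = -1/6 (o = 1/(-6) = -1/6 ≈ -0.16667)
((-3*4 - 5*(2 + F(4, o))) + 15)**2 = ((-3*4 - 5*(2 + sqrt(4**2 + (-1/6)**2))) + 15)**2 = ((-12 - 5*(2 + sqrt(16 + 1/36))) + 15)**2 = ((-12 - 5*(2 + sqrt(577/36))) + 15)**2 = ((-12 - 5*(2 + sqrt(577)/6)) + 15)**2 = ((-12 + (-10 - 5*sqrt(577)/6)) + 15)**2 = ((-22 - 5*sqrt(577)/6) + 15)**2 = (-7 - 5*sqrt(577)/6)**2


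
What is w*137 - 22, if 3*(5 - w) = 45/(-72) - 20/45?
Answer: 153757/216 ≈ 711.84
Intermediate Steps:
w = 1157/216 (w = 5 - (45/(-72) - 20/45)/3 = 5 - (45*(-1/72) - 20*1/45)/3 = 5 - (-5/8 - 4/9)/3 = 5 - ⅓*(-77/72) = 5 + 77/216 = 1157/216 ≈ 5.3565)
w*137 - 22 = (1157/216)*137 - 22 = 158509/216 - 22 = 153757/216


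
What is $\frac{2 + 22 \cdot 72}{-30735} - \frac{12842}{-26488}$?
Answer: $\frac{176344451}{407054340} \approx 0.43322$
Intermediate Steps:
$\frac{2 + 22 \cdot 72}{-30735} - \frac{12842}{-26488} = \left(2 + 1584\right) \left(- \frac{1}{30735}\right) - - \frac{6421}{13244} = 1586 \left(- \frac{1}{30735}\right) + \frac{6421}{13244} = - \frac{1586}{30735} + \frac{6421}{13244} = \frac{176344451}{407054340}$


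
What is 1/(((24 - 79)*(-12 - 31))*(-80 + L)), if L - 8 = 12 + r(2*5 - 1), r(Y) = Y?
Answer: -1/120615 ≈ -8.2908e-6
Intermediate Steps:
L = 29 (L = 8 + (12 + (2*5 - 1)) = 8 + (12 + (10 - 1)) = 8 + (12 + 9) = 8 + 21 = 29)
1/(((24 - 79)*(-12 - 31))*(-80 + L)) = 1/(((24 - 79)*(-12 - 31))*(-80 + 29)) = 1/(-55*(-43)*(-51)) = 1/(2365*(-51)) = 1/(-120615) = -1/120615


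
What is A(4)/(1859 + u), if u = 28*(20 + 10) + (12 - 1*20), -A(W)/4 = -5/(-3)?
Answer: -20/8073 ≈ -0.0024774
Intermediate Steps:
A(W) = -20/3 (A(W) = -(-20)/(-3) = -(-20)*(-1)/3 = -4*5/3 = -20/3)
u = 832 (u = 28*30 + (12 - 20) = 840 - 8 = 832)
A(4)/(1859 + u) = -20/3/(1859 + 832) = -20/3/2691 = (1/2691)*(-20/3) = -20/8073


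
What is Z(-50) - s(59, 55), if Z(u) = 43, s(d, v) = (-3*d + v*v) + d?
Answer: -2864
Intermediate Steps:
s(d, v) = v² - 2*d (s(d, v) = (-3*d + v²) + d = (v² - 3*d) + d = v² - 2*d)
Z(-50) - s(59, 55) = 43 - (55² - 2*59) = 43 - (3025 - 118) = 43 - 1*2907 = 43 - 2907 = -2864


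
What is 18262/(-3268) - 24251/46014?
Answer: -114944992/18796719 ≈ -6.1152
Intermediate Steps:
18262/(-3268) - 24251/46014 = 18262*(-1/3268) - 24251*1/46014 = -9131/1634 - 24251/46014 = -114944992/18796719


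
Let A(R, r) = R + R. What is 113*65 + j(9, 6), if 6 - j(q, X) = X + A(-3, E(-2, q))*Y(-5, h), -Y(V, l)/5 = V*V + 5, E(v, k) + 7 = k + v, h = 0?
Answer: 6445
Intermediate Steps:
E(v, k) = -7 + k + v (E(v, k) = -7 + (k + v) = -7 + k + v)
A(R, r) = 2*R
Y(V, l) = -25 - 5*V**2 (Y(V, l) = -5*(V*V + 5) = -5*(V**2 + 5) = -5*(5 + V**2) = -25 - 5*V**2)
j(q, X) = -894 - X (j(q, X) = 6 - (X + (2*(-3))*(-25 - 5*(-5)**2)) = 6 - (X - 6*(-25 - 5*25)) = 6 - (X - 6*(-25 - 125)) = 6 - (X - 6*(-150)) = 6 - (X + 900) = 6 - (900 + X) = 6 + (-900 - X) = -894 - X)
113*65 + j(9, 6) = 113*65 + (-894 - 1*6) = 7345 + (-894 - 6) = 7345 - 900 = 6445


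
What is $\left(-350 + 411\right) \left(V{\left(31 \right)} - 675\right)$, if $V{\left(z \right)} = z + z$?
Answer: $-37393$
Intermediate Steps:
$V{\left(z \right)} = 2 z$
$\left(-350 + 411\right) \left(V{\left(31 \right)} - 675\right) = \left(-350 + 411\right) \left(2 \cdot 31 - 675\right) = 61 \left(62 - 675\right) = 61 \left(-613\right) = -37393$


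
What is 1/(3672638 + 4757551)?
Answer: 1/8430189 ≈ 1.1862e-7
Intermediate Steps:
1/(3672638 + 4757551) = 1/8430189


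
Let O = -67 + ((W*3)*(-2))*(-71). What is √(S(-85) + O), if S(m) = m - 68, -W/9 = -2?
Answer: 14*√38 ≈ 86.302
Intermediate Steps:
W = 18 (W = -9*(-2) = 18)
S(m) = -68 + m
O = 7601 (O = -67 + ((18*3)*(-2))*(-71) = -67 + (54*(-2))*(-71) = -67 - 108*(-71) = -67 + 7668 = 7601)
√(S(-85) + O) = √((-68 - 85) + 7601) = √(-153 + 7601) = √7448 = 14*√38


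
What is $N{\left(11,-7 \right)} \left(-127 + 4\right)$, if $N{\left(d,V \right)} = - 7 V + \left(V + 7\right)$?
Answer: $-6027$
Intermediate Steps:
$N{\left(d,V \right)} = 7 - 6 V$ ($N{\left(d,V \right)} = - 7 V + \left(7 + V\right) = 7 - 6 V$)
$N{\left(11,-7 \right)} \left(-127 + 4\right) = \left(7 - -42\right) \left(-127 + 4\right) = \left(7 + 42\right) \left(-123\right) = 49 \left(-123\right) = -6027$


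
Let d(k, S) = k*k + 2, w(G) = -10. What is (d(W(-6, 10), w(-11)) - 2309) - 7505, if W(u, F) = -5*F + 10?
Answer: -8212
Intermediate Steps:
W(u, F) = 10 - 5*F
d(k, S) = 2 + k**2 (d(k, S) = k**2 + 2 = 2 + k**2)
(d(W(-6, 10), w(-11)) - 2309) - 7505 = ((2 + (10 - 5*10)**2) - 2309) - 7505 = ((2 + (10 - 50)**2) - 2309) - 7505 = ((2 + (-40)**2) - 2309) - 7505 = ((2 + 1600) - 2309) - 7505 = (1602 - 2309) - 7505 = -707 - 7505 = -8212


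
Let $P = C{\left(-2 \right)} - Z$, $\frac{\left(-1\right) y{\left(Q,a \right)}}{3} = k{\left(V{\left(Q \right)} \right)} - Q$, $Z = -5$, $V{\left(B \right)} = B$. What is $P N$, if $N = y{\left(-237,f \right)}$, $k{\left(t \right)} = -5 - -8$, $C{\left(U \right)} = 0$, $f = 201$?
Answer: $-3600$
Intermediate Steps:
$k{\left(t \right)} = 3$ ($k{\left(t \right)} = -5 + 8 = 3$)
$y{\left(Q,a \right)} = -9 + 3 Q$ ($y{\left(Q,a \right)} = - 3 \left(3 - Q\right) = -9 + 3 Q$)
$N = -720$ ($N = -9 + 3 \left(-237\right) = -9 - 711 = -720$)
$P = 5$ ($P = 0 - -5 = 0 + 5 = 5$)
$P N = 5 \left(-720\right) = -3600$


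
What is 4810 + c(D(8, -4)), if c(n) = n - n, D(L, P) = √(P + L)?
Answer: 4810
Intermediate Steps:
D(L, P) = √(L + P)
c(n) = 0
4810 + c(D(8, -4)) = 4810 + 0 = 4810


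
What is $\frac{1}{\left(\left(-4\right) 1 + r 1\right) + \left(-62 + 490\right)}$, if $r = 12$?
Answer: $\frac{1}{436} \approx 0.0022936$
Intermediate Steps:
$\frac{1}{\left(\left(-4\right) 1 + r 1\right) + \left(-62 + 490\right)} = \frac{1}{\left(\left(-4\right) 1 + 12 \cdot 1\right) + \left(-62 + 490\right)} = \frac{1}{\left(-4 + 12\right) + 428} = \frac{1}{8 + 428} = \frac{1}{436}$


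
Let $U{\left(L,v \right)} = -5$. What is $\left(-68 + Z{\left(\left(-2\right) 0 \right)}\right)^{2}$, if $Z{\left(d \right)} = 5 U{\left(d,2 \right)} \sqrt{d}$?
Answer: $4624$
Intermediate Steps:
$Z{\left(d \right)} = - 25 \sqrt{d}$ ($Z{\left(d \right)} = 5 \left(-5\right) \sqrt{d} = - 25 \sqrt{d}$)
$\left(-68 + Z{\left(\left(-2\right) 0 \right)}\right)^{2} = \left(-68 - 25 \sqrt{\left(-2\right) 0}\right)^{2} = \left(-68 - 25 \sqrt{0}\right)^{2} = \left(-68 - 0\right)^{2} = \left(-68 + 0\right)^{2} = \left(-68\right)^{2} = 4624$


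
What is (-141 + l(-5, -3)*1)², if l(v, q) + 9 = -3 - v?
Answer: 21904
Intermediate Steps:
l(v, q) = -12 - v (l(v, q) = -9 + (-3 - v) = -12 - v)
(-141 + l(-5, -3)*1)² = (-141 + (-12 - 1*(-5))*1)² = (-141 + (-12 + 5)*1)² = (-141 - 7*1)² = (-141 - 7)² = (-148)² = 21904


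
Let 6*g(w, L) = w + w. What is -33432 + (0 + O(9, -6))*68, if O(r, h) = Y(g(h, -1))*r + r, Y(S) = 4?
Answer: -30372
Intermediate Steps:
g(w, L) = w/3 (g(w, L) = (w + w)/6 = (2*w)/6 = w/3)
O(r, h) = 5*r (O(r, h) = 4*r + r = 5*r)
-33432 + (0 + O(9, -6))*68 = -33432 + (0 + 5*9)*68 = -33432 + (0 + 45)*68 = -33432 + 45*68 = -33432 + 3060 = -30372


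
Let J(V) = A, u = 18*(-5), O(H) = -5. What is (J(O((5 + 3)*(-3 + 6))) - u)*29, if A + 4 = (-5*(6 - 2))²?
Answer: 14094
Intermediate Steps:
u = -90
A = 396 (A = -4 + (-5*(6 - 2))² = -4 + (-5*4)² = -4 + (-20)² = -4 + 400 = 396)
J(V) = 396
(J(O((5 + 3)*(-3 + 6))) - u)*29 = (396 - 1*(-90))*29 = (396 + 90)*29 = 486*29 = 14094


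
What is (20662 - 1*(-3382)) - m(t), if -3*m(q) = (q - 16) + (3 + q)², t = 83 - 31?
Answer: 75193/3 ≈ 25064.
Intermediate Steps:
t = 52
m(q) = 16/3 - q/3 - (3 + q)²/3 (m(q) = -((q - 16) + (3 + q)²)/3 = -((-16 + q) + (3 + q)²)/3 = -(-16 + q + (3 + q)²)/3 = 16/3 - q/3 - (3 + q)²/3)
(20662 - 1*(-3382)) - m(t) = (20662 - 1*(-3382)) - (16/3 - ⅓*52 - (3 + 52)²/3) = (20662 + 3382) - (16/3 - 52/3 - ⅓*55²) = 24044 - (16/3 - 52/3 - ⅓*3025) = 24044 - (16/3 - 52/3 - 3025/3) = 24044 - 1*(-3061/3) = 24044 + 3061/3 = 75193/3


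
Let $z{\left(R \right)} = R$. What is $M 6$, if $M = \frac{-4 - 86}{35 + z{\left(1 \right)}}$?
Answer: $-15$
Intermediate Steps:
$M = - \frac{5}{2}$ ($M = \frac{-4 - 86}{35 + 1} = - \frac{90}{36} = \left(-90\right) \frac{1}{36} = - \frac{5}{2} \approx -2.5$)
$M 6 = \left(- \frac{5}{2}\right) 6 = -15$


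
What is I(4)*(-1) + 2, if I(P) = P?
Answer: -2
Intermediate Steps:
I(4)*(-1) + 2 = 4*(-1) + 2 = -4 + 2 = -2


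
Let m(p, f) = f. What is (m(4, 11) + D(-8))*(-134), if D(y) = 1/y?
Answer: -5829/4 ≈ -1457.3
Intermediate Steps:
(m(4, 11) + D(-8))*(-134) = (11 + 1/(-8))*(-134) = (11 - ⅛)*(-134) = (87/8)*(-134) = -5829/4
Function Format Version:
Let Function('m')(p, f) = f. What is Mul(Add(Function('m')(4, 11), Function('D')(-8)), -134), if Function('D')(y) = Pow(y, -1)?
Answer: Rational(-5829, 4) ≈ -1457.3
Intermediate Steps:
Mul(Add(Function('m')(4, 11), Function('D')(-8)), -134) = Mul(Add(11, Pow(-8, -1)), -134) = Mul(Add(11, Rational(-1, 8)), -134) = Mul(Rational(87, 8), -134) = Rational(-5829, 4)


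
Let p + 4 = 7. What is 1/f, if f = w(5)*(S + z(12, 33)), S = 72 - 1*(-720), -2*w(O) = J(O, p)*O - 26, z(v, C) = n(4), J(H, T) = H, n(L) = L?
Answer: 1/398 ≈ 0.0025126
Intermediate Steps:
p = 3 (p = -4 + 7 = 3)
z(v, C) = 4
w(O) = 13 - O**2/2 (w(O) = -(O*O - 26)/2 = -(O**2 - 26)/2 = -(-26 + O**2)/2 = 13 - O**2/2)
S = 792 (S = 72 + 720 = 792)
f = 398 (f = (13 - 1/2*5**2)*(792 + 4) = (13 - 1/2*25)*796 = (13 - 25/2)*796 = (1/2)*796 = 398)
1/f = 1/398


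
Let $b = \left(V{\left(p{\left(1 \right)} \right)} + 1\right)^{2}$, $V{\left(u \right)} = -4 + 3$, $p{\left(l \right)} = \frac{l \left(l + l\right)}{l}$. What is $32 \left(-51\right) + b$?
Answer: $-1632$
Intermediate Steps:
$p{\left(l \right)} = 2 l$ ($p{\left(l \right)} = \frac{l 2 l}{l} = \frac{2 l^{2}}{l} = 2 l$)
$V{\left(u \right)} = -1$
$b = 0$ ($b = \left(-1 + 1\right)^{2} = 0^{2} = 0$)
$32 \left(-51\right) + b = 32 \left(-51\right) + 0 = -1632 + 0 = -1632$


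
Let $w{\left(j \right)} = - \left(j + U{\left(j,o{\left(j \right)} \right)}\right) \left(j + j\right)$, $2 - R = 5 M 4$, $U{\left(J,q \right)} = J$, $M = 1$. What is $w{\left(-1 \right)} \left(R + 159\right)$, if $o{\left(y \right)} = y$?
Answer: $-564$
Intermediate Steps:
$R = -18$ ($R = 2 - 5 \cdot 1 \cdot 4 = 2 - 5 \cdot 4 = 2 - 20 = -18$)
$w{\left(j \right)} = - 4 j^{2}$ ($w{\left(j \right)} = - \left(j + j\right) \left(j + j\right) = - 2 j 2 j = - 4 j^{2}$)
$w{\left(-1 \right)} \left(R + 159\right) = - 4 \left(-1\right)^{2} \left(-18 + 159\right) = \left(-4\right) 1 \cdot 141 = \left(-4\right) 141 = -564$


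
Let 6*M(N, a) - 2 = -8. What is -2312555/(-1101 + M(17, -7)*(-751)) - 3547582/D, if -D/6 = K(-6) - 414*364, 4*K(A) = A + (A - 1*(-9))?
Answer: 119412884713/18083610 ≈ 6603.4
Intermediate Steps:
M(N, a) = -1 (M(N, a) = ⅓ + (⅙)*(-8) = ⅓ - 4/3 = -1)
K(A) = 9/4 + A/2 (K(A) = (A + (A - 1*(-9)))/4 = (A + (A + 9))/4 = (A + (9 + A))/4 = (9 + 2*A)/4 = 9/4 + A/2)
D = 1808361/2 (D = -6*((9/4 + (½)*(-6)) - 414*364) = -6*((9/4 - 3) - 150696) = -6*(-¾ - 150696) = -6*(-602787/4) = 1808361/2 ≈ 9.0418e+5)
-2312555/(-1101 + M(17, -7)*(-751)) - 3547582/D = -2312555/(-1101 - 1*(-751)) - 3547582/1808361/2 = -2312555/(-1101 + 751) - 3547582*2/1808361 = -2312555/(-350) - 7095164/1808361 = -2312555*(-1/350) - 7095164/1808361 = 66073/10 - 7095164/1808361 = 119412884713/18083610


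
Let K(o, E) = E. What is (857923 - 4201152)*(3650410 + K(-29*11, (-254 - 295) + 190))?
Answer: -12202956354679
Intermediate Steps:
(857923 - 4201152)*(3650410 + K(-29*11, (-254 - 295) + 190)) = (857923 - 4201152)*(3650410 + ((-254 - 295) + 190)) = -3343229*(3650410 + (-549 + 190)) = -3343229*(3650410 - 359) = -3343229*3650051 = -12202956354679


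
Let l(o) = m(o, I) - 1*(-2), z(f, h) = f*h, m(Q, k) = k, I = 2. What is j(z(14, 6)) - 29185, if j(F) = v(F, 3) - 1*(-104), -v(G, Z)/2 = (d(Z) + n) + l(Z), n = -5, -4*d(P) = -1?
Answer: -58159/2 ≈ -29080.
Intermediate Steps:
d(P) = 1/4 (d(P) = -1/4*(-1) = 1/4)
l(o) = 4 (l(o) = 2 - 1*(-2) = 2 + 2 = 4)
v(G, Z) = 3/2 (v(G, Z) = -2*((1/4 - 5) + 4) = -2*(-19/4 + 4) = -2*(-3/4) = 3/2)
j(F) = 211/2 (j(F) = 3/2 - 1*(-104) = 3/2 + 104 = 211/2)
j(z(14, 6)) - 29185 = 211/2 - 29185 = -58159/2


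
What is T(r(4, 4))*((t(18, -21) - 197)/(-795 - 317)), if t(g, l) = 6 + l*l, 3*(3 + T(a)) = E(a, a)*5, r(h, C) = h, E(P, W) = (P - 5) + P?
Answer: -125/278 ≈ -0.44964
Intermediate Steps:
E(P, W) = -5 + 2*P (E(P, W) = (-5 + P) + P = -5 + 2*P)
T(a) = -34/3 + 10*a/3 (T(a) = -3 + ((-5 + 2*a)*5)/3 = -3 + (-25 + 10*a)/3 = -3 + (-25/3 + 10*a/3) = -34/3 + 10*a/3)
t(g, l) = 6 + l²
T(r(4, 4))*((t(18, -21) - 197)/(-795 - 317)) = (-34/3 + (10/3)*4)*(((6 + (-21)²) - 197)/(-795 - 317)) = (-34/3 + 40/3)*(((6 + 441) - 197)/(-1112)) = 2*((447 - 197)*(-1/1112)) = 2*(250*(-1/1112)) = 2*(-125/556) = -125/278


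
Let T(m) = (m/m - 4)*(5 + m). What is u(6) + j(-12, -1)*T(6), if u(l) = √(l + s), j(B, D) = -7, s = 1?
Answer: 231 + √7 ≈ 233.65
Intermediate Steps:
T(m) = -15 - 3*m (T(m) = (1 - 4)*(5 + m) = -3*(5 + m) = -15 - 3*m)
u(l) = √(1 + l) (u(l) = √(l + 1) = √(1 + l))
u(6) + j(-12, -1)*T(6) = √(1 + 6) - 7*(-15 - 3*6) = √7 - 7*(-15 - 18) = √7 - 7*(-33) = √7 + 231 = 231 + √7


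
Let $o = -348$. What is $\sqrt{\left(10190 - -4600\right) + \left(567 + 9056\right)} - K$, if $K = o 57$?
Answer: $19836 + \sqrt{24413} \approx 19992.0$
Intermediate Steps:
$K = -19836$ ($K = \left(-348\right) 57 = -19836$)
$\sqrt{\left(10190 - -4600\right) + \left(567 + 9056\right)} - K = \sqrt{\left(10190 - -4600\right) + \left(567 + 9056\right)} - -19836 = \sqrt{\left(10190 + 4600\right) + 9623} + 19836 = \sqrt{14790 + 9623} + 19836 = \sqrt{24413} + 19836 = 19836 + \sqrt{24413}$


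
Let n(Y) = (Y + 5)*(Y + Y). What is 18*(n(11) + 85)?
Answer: 7866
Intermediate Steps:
n(Y) = 2*Y*(5 + Y) (n(Y) = (5 + Y)*(2*Y) = 2*Y*(5 + Y))
18*(n(11) + 85) = 18*(2*11*(5 + 11) + 85) = 18*(2*11*16 + 85) = 18*(352 + 85) = 18*437 = 7866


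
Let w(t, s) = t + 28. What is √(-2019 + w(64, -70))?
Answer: I*√1927 ≈ 43.898*I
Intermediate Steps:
w(t, s) = 28 + t
√(-2019 + w(64, -70)) = √(-2019 + (28 + 64)) = √(-2019 + 92) = √(-1927) = I*√1927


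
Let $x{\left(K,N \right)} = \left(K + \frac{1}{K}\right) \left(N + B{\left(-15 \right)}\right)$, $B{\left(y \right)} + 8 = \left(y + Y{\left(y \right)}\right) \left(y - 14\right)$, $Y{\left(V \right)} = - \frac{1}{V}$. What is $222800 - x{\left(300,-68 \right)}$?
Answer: $\frac{130138661}{1125} \approx 1.1568 \cdot 10^{5}$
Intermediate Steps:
$B{\left(y \right)} = -8 + \left(-14 + y\right) \left(y - \frac{1}{y}\right)$ ($B{\left(y \right)} = -8 + \left(y - \frac{1}{y}\right) \left(y - 14\right) = -8 + \left(y - \frac{1}{y}\right) \left(-14 + y\right) = -8 + \left(-14 + y\right) \left(y - \frac{1}{y}\right)$)
$x{\left(K,N \right)} = \left(\frac{6376}{15} + N\right) \left(K + \frac{1}{K}\right)$ ($x{\left(K,N \right)} = \left(K + \frac{1}{K}\right) \left(N + \left(-9 + \left(-15\right)^{2} - -210 + \frac{14}{-15}\right)\right) = \left(K + \frac{1}{K}\right) \left(N + \left(-9 + 225 + 210 + 14 \left(- \frac{1}{15}\right)\right)\right) = \left(K + \frac{1}{K}\right) \left(N + \left(-9 + 225 + 210 - \frac{14}{15}\right)\right) = \left(K + \frac{1}{K}\right) \left(N + \frac{6376}{15}\right) = \left(K + \frac{1}{K}\right) \left(\frac{6376}{15} + N\right) = \left(\frac{6376}{15} + N\right) \left(K + \frac{1}{K}\right)$)
$222800 - x{\left(300,-68 \right)} = 222800 - \frac{6376 + 15 \left(-68\right) + 300^{2} \left(6376 + 15 \left(-68\right)\right)}{15 \cdot 300} = 222800 - \frac{1}{15} \cdot \frac{1}{300} \left(6376 - 1020 + 90000 \left(6376 - 1020\right)\right) = 222800 - \frac{1}{15} \cdot \frac{1}{300} \left(6376 - 1020 + 90000 \cdot 5356\right) = 222800 - \frac{1}{15} \cdot \frac{1}{300} \left(6376 - 1020 + 482040000\right) = 222800 - \frac{1}{15} \cdot \frac{1}{300} \cdot 482045356 = 222800 - \frac{120511339}{1125} = \frac{130138661}{1125}$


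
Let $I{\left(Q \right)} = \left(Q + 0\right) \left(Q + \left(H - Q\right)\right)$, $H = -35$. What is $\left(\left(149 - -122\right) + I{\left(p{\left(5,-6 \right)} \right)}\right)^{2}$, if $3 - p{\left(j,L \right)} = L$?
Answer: $1936$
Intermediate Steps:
$p{\left(j,L \right)} = 3 - L$
$I{\left(Q \right)} = - 35 Q$ ($I{\left(Q \right)} = \left(Q + 0\right) \left(Q - \left(35 + Q\right)\right) = Q \left(-35\right) = - 35 Q$)
$\left(\left(149 - -122\right) + I{\left(p{\left(5,-6 \right)} \right)}\right)^{2} = \left(\left(149 - -122\right) - 35 \left(3 - -6\right)\right)^{2} = \left(\left(149 + 122\right) - 35 \left(3 + 6\right)\right)^{2} = \left(271 - 315\right)^{2} = \left(-44\right)^{2} = 1936$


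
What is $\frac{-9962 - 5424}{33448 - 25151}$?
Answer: $- \frac{15386}{8297} \approx -1.8544$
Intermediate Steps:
$\frac{-9962 - 5424}{33448 - 25151} = - \frac{15386}{8297}$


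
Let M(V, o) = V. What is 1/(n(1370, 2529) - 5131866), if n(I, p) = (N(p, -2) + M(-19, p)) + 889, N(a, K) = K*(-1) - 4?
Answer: -1/5130998 ≈ -1.9489e-7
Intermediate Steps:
N(a, K) = -4 - K (N(a, K) = -K - 4 = -4 - K)
n(I, p) = 868 (n(I, p) = ((-4 - 1*(-2)) - 19) + 889 = ((-4 + 2) - 19) + 889 = (-2 - 19) + 889 = -21 + 889 = 868)
1/(n(1370, 2529) - 5131866) = 1/(868 - 5131866) = 1/(-5130998) = -1/5130998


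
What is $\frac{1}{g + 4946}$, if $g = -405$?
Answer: $\frac{1}{4541} \approx 0.00022022$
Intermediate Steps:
$\frac{1}{g + 4946} = \frac{1}{-405 + 4946} = \frac{1}{4541}$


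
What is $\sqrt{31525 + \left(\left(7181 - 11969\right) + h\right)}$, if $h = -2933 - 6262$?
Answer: $7 \sqrt{358} \approx 132.45$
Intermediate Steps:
$h = -9195$
$\sqrt{31525 + \left(\left(7181 - 11969\right) + h\right)} = \sqrt{31525 + \left(\left(7181 - 11969\right) - 9195\right)} = \sqrt{31525 - 13983} = \sqrt{17542} = 7 \sqrt{358}$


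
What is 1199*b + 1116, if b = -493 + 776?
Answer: 340433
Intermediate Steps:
b = 283
1199*b + 1116 = 1199*283 + 1116 = 339317 + 1116 = 340433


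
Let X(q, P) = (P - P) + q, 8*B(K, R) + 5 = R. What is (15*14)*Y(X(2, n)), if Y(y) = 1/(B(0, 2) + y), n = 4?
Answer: 1680/13 ≈ 129.23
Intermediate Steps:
B(K, R) = -5/8 + R/8
X(q, P) = q (X(q, P) = 0 + q = q)
Y(y) = 1/(-3/8 + y) (Y(y) = 1/((-5/8 + (1/8)*2) + y) = 1/((-5/8 + 1/4) + y) = 1/(-3/8 + y))
(15*14)*Y(X(2, n)) = (15*14)*(8/(-3 + 8*2)) = 210*(8/(-3 + 16)) = 210*(8/13) = 1680/13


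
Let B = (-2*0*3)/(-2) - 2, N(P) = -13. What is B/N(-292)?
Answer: 2/13 ≈ 0.15385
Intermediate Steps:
B = -2 (B = (0*3)*(-1/2) - 2 = 0*(-1/2) - 2 = 0 - 2 = -2)
B/N(-292) = -2/(-13) = -2*(-1/13) = 2/13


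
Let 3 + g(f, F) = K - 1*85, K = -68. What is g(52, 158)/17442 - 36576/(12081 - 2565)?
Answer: -8881154/2305251 ≈ -3.8526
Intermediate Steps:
g(f, F) = -156 (g(f, F) = -3 + (-68 - 1*85) = -3 + (-68 - 85) = -3 - 153 = -156)
g(52, 158)/17442 - 36576/(12081 - 2565) = -156/17442 - 36576/(12081 - 2565) = -156*1/17442 - 36576/9516 = -26/2907 - 36576*1/9516 = -26/2907 - 3048/793 = -8881154/2305251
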